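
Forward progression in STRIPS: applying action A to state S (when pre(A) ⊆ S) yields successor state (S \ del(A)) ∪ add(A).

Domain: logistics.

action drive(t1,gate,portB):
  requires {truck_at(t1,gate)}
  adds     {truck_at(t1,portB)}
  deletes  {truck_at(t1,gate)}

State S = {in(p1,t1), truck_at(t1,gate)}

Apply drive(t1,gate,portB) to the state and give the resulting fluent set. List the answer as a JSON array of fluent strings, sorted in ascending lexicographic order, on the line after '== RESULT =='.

Progress:
  pre ⊆ S: {truck_at(t1,gate)} ⊆ S  — applicable
  S \ del = {in(p1,t1)}
  ∪ add   = {in(p1,t1), truck_at(t1,portB)}

== RESULT ==
["in(p1,t1)", "truck_at(t1,portB)"]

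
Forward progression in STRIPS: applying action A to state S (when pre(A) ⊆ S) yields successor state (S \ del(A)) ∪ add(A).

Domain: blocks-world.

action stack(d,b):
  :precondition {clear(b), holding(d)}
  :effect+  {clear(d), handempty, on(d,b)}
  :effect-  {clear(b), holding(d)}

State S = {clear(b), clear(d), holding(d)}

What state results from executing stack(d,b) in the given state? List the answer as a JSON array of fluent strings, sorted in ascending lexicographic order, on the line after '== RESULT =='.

Progress:
  pre ⊆ S: {clear(b), holding(d)} ⊆ S  — applicable
  S \ del = {clear(d)}
  ∪ add   = {clear(d), handempty, on(d,b)}

== RESULT ==
["clear(d)", "handempty", "on(d,b)"]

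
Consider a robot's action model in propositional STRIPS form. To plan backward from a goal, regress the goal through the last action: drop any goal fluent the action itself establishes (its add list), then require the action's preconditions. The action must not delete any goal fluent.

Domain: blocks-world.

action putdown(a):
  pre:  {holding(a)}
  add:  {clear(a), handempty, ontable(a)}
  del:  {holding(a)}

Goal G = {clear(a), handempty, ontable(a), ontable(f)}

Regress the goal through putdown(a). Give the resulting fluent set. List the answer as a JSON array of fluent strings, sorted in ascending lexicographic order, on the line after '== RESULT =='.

Compute (G \ add) ∪ pre:
  G ∩ del = {}  (empty — regression defined)
  G \ add = {clear(a), handempty, ontable(a), ontable(f)} \ {clear(a), handempty, ontable(a)} = {ontable(f)}
  ∪ pre   = {ontable(f)} ∪ {holding(a)}
          = {holding(a), ontable(f)}

== RESULT ==
["holding(a)", "ontable(f)"]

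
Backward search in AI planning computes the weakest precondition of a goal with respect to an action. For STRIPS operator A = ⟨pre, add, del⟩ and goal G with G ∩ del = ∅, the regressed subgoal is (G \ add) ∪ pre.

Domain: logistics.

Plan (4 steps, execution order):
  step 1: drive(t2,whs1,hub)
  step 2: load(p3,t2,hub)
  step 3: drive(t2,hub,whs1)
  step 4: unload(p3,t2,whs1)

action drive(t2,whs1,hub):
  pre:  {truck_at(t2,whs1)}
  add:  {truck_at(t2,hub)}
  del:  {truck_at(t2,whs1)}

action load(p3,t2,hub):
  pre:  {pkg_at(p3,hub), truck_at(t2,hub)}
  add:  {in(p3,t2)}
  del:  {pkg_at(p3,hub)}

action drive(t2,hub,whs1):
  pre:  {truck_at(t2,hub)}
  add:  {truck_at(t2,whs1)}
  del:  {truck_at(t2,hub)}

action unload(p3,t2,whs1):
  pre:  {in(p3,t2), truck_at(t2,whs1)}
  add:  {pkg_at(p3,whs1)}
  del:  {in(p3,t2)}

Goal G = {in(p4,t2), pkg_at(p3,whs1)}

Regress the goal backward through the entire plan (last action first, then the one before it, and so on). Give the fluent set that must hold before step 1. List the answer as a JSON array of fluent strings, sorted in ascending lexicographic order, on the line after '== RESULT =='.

Regress step by step:
  through step 4 (unload(p3,t2,whs1)): drop {pkg_at(p3,whs1)}, keep {in(p4,t2)}, require {in(p3,t2), truck_at(t2,whs1)}
    → {in(p3,t2), in(p4,t2), truck_at(t2,whs1)}
  through step 3 (drive(t2,hub,whs1)): drop {truck_at(t2,whs1)}, keep {in(p3,t2), in(p4,t2)}, require {truck_at(t2,hub)}
    → {in(p3,t2), in(p4,t2), truck_at(t2,hub)}
  through step 2 (load(p3,t2,hub)): drop {in(p3,t2)}, keep {in(p4,t2), truck_at(t2,hub)}, require {pkg_at(p3,hub), truck_at(t2,hub)}
    → {in(p4,t2), pkg_at(p3,hub), truck_at(t2,hub)}
  through step 1 (drive(t2,whs1,hub)): drop {truck_at(t2,hub)}, keep {in(p4,t2), pkg_at(p3,hub)}, require {truck_at(t2,whs1)}
    → {in(p4,t2), pkg_at(p3,hub), truck_at(t2,whs1)}

== RESULT ==
["in(p4,t2)", "pkg_at(p3,hub)", "truck_at(t2,whs1)"]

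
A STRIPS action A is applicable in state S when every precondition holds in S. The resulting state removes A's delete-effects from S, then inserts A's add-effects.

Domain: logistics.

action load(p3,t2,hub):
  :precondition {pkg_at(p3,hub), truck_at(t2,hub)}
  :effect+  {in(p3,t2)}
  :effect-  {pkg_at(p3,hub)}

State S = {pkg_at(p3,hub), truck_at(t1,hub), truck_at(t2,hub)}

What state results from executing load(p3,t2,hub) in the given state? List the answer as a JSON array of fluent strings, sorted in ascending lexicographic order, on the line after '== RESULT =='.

Compute (S \ del) ∪ add:
  pre ⊆ S: {pkg_at(p3,hub), truck_at(t2,hub)} ⊆ S  — applicable
  S \ del = {truck_at(t1,hub), truck_at(t2,hub)}
  ∪ add   = {in(p3,t2), truck_at(t1,hub), truck_at(t2,hub)}

== RESULT ==
["in(p3,t2)", "truck_at(t1,hub)", "truck_at(t2,hub)"]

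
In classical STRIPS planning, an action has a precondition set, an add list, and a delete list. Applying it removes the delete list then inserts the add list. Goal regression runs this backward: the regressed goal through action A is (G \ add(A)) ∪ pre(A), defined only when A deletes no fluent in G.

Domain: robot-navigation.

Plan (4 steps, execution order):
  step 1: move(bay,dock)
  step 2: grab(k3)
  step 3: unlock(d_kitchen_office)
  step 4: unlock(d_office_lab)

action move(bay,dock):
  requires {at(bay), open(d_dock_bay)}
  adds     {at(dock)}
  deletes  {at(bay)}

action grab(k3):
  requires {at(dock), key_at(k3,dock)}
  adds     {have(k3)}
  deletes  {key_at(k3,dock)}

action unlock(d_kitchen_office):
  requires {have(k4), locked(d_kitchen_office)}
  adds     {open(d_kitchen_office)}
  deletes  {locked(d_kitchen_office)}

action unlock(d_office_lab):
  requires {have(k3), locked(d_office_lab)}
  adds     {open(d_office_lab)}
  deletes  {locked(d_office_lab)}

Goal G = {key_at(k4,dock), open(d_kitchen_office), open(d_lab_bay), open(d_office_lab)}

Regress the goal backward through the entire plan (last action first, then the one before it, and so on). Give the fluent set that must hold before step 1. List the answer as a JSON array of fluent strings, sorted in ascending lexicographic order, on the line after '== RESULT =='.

Regress step by step:
  through step 4 (unlock(d_office_lab)): drop {open(d_office_lab)}, keep {key_at(k4,dock), open(d_kitchen_office), open(d_lab_bay)}, require {have(k3), locked(d_office_lab)}
    → {have(k3), key_at(k4,dock), locked(d_office_lab), open(d_kitchen_office), open(d_lab_bay)}
  through step 3 (unlock(d_kitchen_office)): drop {open(d_kitchen_office)}, keep {have(k3), key_at(k4,dock), locked(d_office_lab), open(d_lab_bay)}, require {have(k4), locked(d_kitchen_office)}
    → {have(k3), have(k4), key_at(k4,dock), locked(d_kitchen_office), locked(d_office_lab), open(d_lab_bay)}
  through step 2 (grab(k3)): drop {have(k3)}, keep {have(k4), key_at(k4,dock), locked(d_kitchen_office), locked(d_office_lab), open(d_lab_bay)}, require {at(dock), key_at(k3,dock)}
    → {at(dock), have(k4), key_at(k3,dock), key_at(k4,dock), locked(d_kitchen_office), locked(d_office_lab), open(d_lab_bay)}
  through step 1 (move(bay,dock)): drop {at(dock)}, keep {have(k4), key_at(k3,dock), key_at(k4,dock), locked(d_kitchen_office), locked(d_office_lab), open(d_lab_bay)}, require {at(bay), open(d_dock_bay)}
    → {at(bay), have(k4), key_at(k3,dock), key_at(k4,dock), locked(d_kitchen_office), locked(d_office_lab), open(d_dock_bay), open(d_lab_bay)}

== RESULT ==
["at(bay)", "have(k4)", "key_at(k3,dock)", "key_at(k4,dock)", "locked(d_kitchen_office)", "locked(d_office_lab)", "open(d_dock_bay)", "open(d_lab_bay)"]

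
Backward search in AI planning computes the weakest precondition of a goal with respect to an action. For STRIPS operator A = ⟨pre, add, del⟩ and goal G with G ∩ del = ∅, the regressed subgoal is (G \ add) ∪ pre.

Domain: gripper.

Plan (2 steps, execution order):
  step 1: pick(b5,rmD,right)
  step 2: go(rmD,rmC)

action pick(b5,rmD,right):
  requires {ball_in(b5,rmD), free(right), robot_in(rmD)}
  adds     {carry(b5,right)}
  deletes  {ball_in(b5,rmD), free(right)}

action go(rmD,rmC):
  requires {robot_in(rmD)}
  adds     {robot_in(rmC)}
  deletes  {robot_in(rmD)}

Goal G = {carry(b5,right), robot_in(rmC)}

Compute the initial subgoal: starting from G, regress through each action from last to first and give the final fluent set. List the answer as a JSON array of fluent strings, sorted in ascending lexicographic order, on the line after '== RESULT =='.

Work backward from the goal:
  through step 2 (go(rmD,rmC)): drop {robot_in(rmC)}, keep {carry(b5,right)}, require {robot_in(rmD)}
    → {carry(b5,right), robot_in(rmD)}
  through step 1 (pick(b5,rmD,right)): drop {carry(b5,right)}, keep {robot_in(rmD)}, require {ball_in(b5,rmD), free(right), robot_in(rmD)}
    → {ball_in(b5,rmD), free(right), robot_in(rmD)}

== RESULT ==
["ball_in(b5,rmD)", "free(right)", "robot_in(rmD)"]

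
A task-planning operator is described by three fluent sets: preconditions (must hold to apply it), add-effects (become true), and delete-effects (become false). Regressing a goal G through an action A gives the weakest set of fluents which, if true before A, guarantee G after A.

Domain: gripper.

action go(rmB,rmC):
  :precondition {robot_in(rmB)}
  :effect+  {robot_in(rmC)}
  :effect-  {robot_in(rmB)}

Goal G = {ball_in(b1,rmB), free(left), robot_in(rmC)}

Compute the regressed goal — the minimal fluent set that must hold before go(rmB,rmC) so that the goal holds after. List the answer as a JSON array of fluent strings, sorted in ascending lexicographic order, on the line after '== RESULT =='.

Compute (G \ add) ∪ pre:
  G ∩ del = {}  (empty — regression defined)
  G \ add = {ball_in(b1,rmB), free(left), robot_in(rmC)} \ {robot_in(rmC)} = {ball_in(b1,rmB), free(left)}
  ∪ pre   = {ball_in(b1,rmB), free(left)} ∪ {robot_in(rmB)}
          = {ball_in(b1,rmB), free(left), robot_in(rmB)}

== RESULT ==
["ball_in(b1,rmB)", "free(left)", "robot_in(rmB)"]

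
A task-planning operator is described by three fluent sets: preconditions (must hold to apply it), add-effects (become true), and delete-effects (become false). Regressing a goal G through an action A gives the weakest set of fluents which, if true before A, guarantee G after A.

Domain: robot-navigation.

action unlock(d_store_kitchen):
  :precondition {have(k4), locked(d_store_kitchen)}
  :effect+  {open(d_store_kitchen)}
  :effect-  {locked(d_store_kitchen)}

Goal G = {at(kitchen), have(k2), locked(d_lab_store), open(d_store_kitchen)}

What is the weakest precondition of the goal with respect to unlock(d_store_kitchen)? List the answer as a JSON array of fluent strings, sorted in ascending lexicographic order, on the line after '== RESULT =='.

Compute (G \ add) ∪ pre:
  G ∩ del = {}  (empty — regression defined)
  G \ add = {at(kitchen), have(k2), locked(d_lab_store), open(d_store_kitchen)} \ {open(d_store_kitchen)} = {at(kitchen), have(k2), locked(d_lab_store)}
  ∪ pre   = {at(kitchen), have(k2), locked(d_lab_store)} ∪ {have(k4), locked(d_store_kitchen)}
          = {at(kitchen), have(k2), have(k4), locked(d_lab_store), locked(d_store_kitchen)}

== RESULT ==
["at(kitchen)", "have(k2)", "have(k4)", "locked(d_lab_store)", "locked(d_store_kitchen)"]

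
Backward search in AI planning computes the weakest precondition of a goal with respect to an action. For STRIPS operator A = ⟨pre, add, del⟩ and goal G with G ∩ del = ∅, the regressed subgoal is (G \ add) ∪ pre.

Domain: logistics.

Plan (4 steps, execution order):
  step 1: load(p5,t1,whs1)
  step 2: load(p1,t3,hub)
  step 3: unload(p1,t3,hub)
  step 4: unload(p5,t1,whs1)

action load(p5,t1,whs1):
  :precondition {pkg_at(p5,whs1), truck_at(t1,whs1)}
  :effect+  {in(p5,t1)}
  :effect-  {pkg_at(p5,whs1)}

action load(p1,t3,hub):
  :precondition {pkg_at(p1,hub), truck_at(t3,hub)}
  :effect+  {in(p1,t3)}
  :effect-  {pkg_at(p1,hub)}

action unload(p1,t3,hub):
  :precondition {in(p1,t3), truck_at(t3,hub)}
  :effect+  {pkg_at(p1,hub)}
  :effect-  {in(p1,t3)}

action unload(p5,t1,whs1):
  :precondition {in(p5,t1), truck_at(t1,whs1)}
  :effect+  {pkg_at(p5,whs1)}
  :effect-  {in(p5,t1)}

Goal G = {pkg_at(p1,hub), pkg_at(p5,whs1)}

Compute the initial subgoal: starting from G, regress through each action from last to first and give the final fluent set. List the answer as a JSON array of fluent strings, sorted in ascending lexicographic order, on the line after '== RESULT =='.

Regress step by step:
  through step 4 (unload(p5,t1,whs1)): drop {pkg_at(p5,whs1)}, keep {pkg_at(p1,hub)}, require {in(p5,t1), truck_at(t1,whs1)}
    → {in(p5,t1), pkg_at(p1,hub), truck_at(t1,whs1)}
  through step 3 (unload(p1,t3,hub)): drop {pkg_at(p1,hub)}, keep {in(p5,t1), truck_at(t1,whs1)}, require {in(p1,t3), truck_at(t3,hub)}
    → {in(p1,t3), in(p5,t1), truck_at(t1,whs1), truck_at(t3,hub)}
  through step 2 (load(p1,t3,hub)): drop {in(p1,t3)}, keep {in(p5,t1), truck_at(t1,whs1), truck_at(t3,hub)}, require {pkg_at(p1,hub), truck_at(t3,hub)}
    → {in(p5,t1), pkg_at(p1,hub), truck_at(t1,whs1), truck_at(t3,hub)}
  through step 1 (load(p5,t1,whs1)): drop {in(p5,t1)}, keep {pkg_at(p1,hub), truck_at(t1,whs1), truck_at(t3,hub)}, require {pkg_at(p5,whs1), truck_at(t1,whs1)}
    → {pkg_at(p1,hub), pkg_at(p5,whs1), truck_at(t1,whs1), truck_at(t3,hub)}

== RESULT ==
["pkg_at(p1,hub)", "pkg_at(p5,whs1)", "truck_at(t1,whs1)", "truck_at(t3,hub)"]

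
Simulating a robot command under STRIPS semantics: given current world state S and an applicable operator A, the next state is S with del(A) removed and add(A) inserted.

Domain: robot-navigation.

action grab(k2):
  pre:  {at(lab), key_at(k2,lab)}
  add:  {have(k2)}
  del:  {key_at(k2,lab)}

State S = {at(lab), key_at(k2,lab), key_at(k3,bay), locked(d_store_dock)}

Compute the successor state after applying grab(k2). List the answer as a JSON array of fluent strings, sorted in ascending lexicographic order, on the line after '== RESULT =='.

Compute (S \ del) ∪ add:
  pre ⊆ S: {at(lab), key_at(k2,lab)} ⊆ S  — applicable
  S \ del = {at(lab), key_at(k3,bay), locked(d_store_dock)}
  ∪ add   = {at(lab), have(k2), key_at(k3,bay), locked(d_store_dock)}

== RESULT ==
["at(lab)", "have(k2)", "key_at(k3,bay)", "locked(d_store_dock)"]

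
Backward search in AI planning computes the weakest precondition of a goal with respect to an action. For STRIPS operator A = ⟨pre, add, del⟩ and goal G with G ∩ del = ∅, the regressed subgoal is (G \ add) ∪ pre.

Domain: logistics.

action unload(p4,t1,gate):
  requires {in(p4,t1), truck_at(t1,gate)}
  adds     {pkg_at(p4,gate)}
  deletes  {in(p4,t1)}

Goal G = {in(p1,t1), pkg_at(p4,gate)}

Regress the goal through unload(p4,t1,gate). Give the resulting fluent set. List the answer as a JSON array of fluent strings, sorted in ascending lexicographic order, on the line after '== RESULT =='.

Compute (G \ add) ∪ pre:
  G ∩ del = {}  (empty — regression defined)
  G \ add = {in(p1,t1), pkg_at(p4,gate)} \ {pkg_at(p4,gate)} = {in(p1,t1)}
  ∪ pre   = {in(p1,t1)} ∪ {in(p4,t1), truck_at(t1,gate)}
          = {in(p1,t1), in(p4,t1), truck_at(t1,gate)}

== RESULT ==
["in(p1,t1)", "in(p4,t1)", "truck_at(t1,gate)"]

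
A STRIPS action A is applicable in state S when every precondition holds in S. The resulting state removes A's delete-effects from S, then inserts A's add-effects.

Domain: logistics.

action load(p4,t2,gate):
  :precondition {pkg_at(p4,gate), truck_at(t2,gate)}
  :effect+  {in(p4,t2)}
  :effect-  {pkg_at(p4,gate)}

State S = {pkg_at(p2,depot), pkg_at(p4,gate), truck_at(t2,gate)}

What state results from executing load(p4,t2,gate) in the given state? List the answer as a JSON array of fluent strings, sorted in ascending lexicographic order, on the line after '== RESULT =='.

Compute (S \ del) ∪ add:
  pre ⊆ S: {pkg_at(p4,gate), truck_at(t2,gate)} ⊆ S  — applicable
  S \ del = {pkg_at(p2,depot), truck_at(t2,gate)}
  ∪ add   = {in(p4,t2), pkg_at(p2,depot), truck_at(t2,gate)}

== RESULT ==
["in(p4,t2)", "pkg_at(p2,depot)", "truck_at(t2,gate)"]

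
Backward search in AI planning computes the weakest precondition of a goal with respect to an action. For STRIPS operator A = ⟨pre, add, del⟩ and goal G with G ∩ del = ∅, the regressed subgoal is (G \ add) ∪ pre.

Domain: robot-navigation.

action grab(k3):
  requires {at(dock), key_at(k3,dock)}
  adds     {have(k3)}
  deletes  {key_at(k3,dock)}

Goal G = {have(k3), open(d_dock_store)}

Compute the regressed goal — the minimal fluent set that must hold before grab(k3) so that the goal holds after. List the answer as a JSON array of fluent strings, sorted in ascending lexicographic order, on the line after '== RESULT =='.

Compute (G \ add) ∪ pre:
  G ∩ del = {}  (empty — regression defined)
  G \ add = {have(k3), open(d_dock_store)} \ {have(k3)} = {open(d_dock_store)}
  ∪ pre   = {open(d_dock_store)} ∪ {at(dock), key_at(k3,dock)}
          = {at(dock), key_at(k3,dock), open(d_dock_store)}

== RESULT ==
["at(dock)", "key_at(k3,dock)", "open(d_dock_store)"]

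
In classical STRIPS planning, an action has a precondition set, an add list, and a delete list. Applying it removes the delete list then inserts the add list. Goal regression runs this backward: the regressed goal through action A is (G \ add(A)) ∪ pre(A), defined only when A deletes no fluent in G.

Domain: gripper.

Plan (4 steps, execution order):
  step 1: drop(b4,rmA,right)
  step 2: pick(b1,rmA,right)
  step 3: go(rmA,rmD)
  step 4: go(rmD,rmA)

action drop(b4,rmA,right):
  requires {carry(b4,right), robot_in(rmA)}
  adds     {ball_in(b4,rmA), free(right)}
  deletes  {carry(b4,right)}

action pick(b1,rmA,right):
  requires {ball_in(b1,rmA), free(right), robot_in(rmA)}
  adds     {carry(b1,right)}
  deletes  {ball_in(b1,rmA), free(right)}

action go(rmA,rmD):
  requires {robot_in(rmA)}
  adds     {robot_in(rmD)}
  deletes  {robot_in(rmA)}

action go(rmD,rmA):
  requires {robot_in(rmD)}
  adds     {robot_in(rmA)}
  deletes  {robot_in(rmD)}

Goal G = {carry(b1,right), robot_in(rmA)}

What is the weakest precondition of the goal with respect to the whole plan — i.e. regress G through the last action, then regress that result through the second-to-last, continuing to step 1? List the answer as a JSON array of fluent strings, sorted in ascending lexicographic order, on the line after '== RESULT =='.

Work backward from the goal:
  through step 4 (go(rmD,rmA)): drop {robot_in(rmA)}, keep {carry(b1,right)}, require {robot_in(rmD)}
    → {carry(b1,right), robot_in(rmD)}
  through step 3 (go(rmA,rmD)): drop {robot_in(rmD)}, keep {carry(b1,right)}, require {robot_in(rmA)}
    → {carry(b1,right), robot_in(rmA)}
  through step 2 (pick(b1,rmA,right)): drop {carry(b1,right)}, keep {robot_in(rmA)}, require {ball_in(b1,rmA), free(right), robot_in(rmA)}
    → {ball_in(b1,rmA), free(right), robot_in(rmA)}
  through step 1 (drop(b4,rmA,right)): drop {free(right)}, keep {ball_in(b1,rmA), robot_in(rmA)}, require {carry(b4,right), robot_in(rmA)}
    → {ball_in(b1,rmA), carry(b4,right), robot_in(rmA)}

== RESULT ==
["ball_in(b1,rmA)", "carry(b4,right)", "robot_in(rmA)"]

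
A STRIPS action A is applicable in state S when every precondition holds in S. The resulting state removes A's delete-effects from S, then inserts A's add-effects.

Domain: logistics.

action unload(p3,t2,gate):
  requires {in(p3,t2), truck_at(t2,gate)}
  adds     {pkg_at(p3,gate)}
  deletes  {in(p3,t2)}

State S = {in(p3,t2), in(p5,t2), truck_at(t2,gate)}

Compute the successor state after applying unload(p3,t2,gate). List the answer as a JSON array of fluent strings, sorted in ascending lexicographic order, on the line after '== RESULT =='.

Progress:
  pre ⊆ S: {in(p3,t2), truck_at(t2,gate)} ⊆ S  — applicable
  S \ del = {in(p5,t2), truck_at(t2,gate)}
  ∪ add   = {in(p5,t2), pkg_at(p3,gate), truck_at(t2,gate)}

== RESULT ==
["in(p5,t2)", "pkg_at(p3,gate)", "truck_at(t2,gate)"]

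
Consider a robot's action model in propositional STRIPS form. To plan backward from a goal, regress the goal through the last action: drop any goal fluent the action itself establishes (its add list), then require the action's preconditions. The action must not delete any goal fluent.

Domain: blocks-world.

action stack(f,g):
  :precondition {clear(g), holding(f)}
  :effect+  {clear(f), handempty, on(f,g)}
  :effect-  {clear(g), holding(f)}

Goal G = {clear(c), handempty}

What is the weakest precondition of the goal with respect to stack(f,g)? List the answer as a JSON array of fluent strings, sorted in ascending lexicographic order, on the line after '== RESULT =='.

Compute (G \ add) ∪ pre:
  G ∩ del = {}  (empty — regression defined)
  G \ add = {clear(c), handempty} \ {clear(f), handempty, on(f,g)} = {clear(c)}
  ∪ pre   = {clear(c)} ∪ {clear(g), holding(f)}
          = {clear(c), clear(g), holding(f)}

== RESULT ==
["clear(c)", "clear(g)", "holding(f)"]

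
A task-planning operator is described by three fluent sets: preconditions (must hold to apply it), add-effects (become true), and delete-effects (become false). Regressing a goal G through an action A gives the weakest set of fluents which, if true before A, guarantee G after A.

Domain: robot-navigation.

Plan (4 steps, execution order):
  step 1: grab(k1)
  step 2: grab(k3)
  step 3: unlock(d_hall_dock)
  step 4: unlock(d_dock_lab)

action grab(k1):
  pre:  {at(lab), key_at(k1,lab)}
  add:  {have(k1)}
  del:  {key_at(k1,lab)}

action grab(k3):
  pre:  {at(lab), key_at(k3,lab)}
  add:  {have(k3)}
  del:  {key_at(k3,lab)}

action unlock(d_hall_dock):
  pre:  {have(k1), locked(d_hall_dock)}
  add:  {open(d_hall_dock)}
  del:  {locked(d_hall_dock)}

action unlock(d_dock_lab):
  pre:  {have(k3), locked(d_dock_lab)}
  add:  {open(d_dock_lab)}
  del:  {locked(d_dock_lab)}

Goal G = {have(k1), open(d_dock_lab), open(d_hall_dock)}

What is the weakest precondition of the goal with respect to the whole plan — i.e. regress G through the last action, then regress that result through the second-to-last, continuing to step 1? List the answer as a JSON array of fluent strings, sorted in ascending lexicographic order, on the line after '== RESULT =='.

Regress step by step:
  through step 4 (unlock(d_dock_lab)): drop {open(d_dock_lab)}, keep {have(k1), open(d_hall_dock)}, require {have(k3), locked(d_dock_lab)}
    → {have(k1), have(k3), locked(d_dock_lab), open(d_hall_dock)}
  through step 3 (unlock(d_hall_dock)): drop {open(d_hall_dock)}, keep {have(k1), have(k3), locked(d_dock_lab)}, require {have(k1), locked(d_hall_dock)}
    → {have(k1), have(k3), locked(d_dock_lab), locked(d_hall_dock)}
  through step 2 (grab(k3)): drop {have(k3)}, keep {have(k1), locked(d_dock_lab), locked(d_hall_dock)}, require {at(lab), key_at(k3,lab)}
    → {at(lab), have(k1), key_at(k3,lab), locked(d_dock_lab), locked(d_hall_dock)}
  through step 1 (grab(k1)): drop {have(k1)}, keep {at(lab), key_at(k3,lab), locked(d_dock_lab), locked(d_hall_dock)}, require {at(lab), key_at(k1,lab)}
    → {at(lab), key_at(k1,lab), key_at(k3,lab), locked(d_dock_lab), locked(d_hall_dock)}

== RESULT ==
["at(lab)", "key_at(k1,lab)", "key_at(k3,lab)", "locked(d_dock_lab)", "locked(d_hall_dock)"]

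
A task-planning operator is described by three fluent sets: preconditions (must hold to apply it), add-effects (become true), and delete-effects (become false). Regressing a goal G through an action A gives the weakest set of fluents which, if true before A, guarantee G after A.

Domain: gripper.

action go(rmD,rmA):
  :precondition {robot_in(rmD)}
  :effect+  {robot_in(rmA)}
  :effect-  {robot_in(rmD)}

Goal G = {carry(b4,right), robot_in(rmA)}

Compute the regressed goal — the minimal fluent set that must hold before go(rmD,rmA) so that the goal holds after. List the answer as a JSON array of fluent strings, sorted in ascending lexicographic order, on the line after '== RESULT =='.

Compute (G \ add) ∪ pre:
  G ∩ del = {}  (empty — regression defined)
  G \ add = {carry(b4,right), robot_in(rmA)} \ {robot_in(rmA)} = {carry(b4,right)}
  ∪ pre   = {carry(b4,right)} ∪ {robot_in(rmD)}
          = {carry(b4,right), robot_in(rmD)}

== RESULT ==
["carry(b4,right)", "robot_in(rmD)"]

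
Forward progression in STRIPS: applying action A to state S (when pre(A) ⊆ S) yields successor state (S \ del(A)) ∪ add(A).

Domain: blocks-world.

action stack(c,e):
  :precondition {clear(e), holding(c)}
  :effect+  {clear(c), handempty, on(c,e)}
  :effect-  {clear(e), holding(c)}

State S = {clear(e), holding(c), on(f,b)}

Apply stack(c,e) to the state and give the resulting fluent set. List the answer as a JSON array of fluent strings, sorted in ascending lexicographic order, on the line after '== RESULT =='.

Compute (S \ del) ∪ add:
  pre ⊆ S: {clear(e), holding(c)} ⊆ S  — applicable
  S \ del = {on(f,b)}
  ∪ add   = {clear(c), handempty, on(c,e), on(f,b)}

== RESULT ==
["clear(c)", "handempty", "on(c,e)", "on(f,b)"]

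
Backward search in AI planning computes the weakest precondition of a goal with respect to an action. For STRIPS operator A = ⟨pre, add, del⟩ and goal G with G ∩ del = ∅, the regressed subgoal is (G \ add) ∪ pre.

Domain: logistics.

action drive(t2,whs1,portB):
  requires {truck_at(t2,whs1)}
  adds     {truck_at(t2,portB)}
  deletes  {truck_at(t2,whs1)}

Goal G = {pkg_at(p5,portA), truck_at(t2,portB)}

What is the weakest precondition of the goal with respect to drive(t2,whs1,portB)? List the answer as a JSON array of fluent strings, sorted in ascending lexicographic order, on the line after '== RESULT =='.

Compute (G \ add) ∪ pre:
  G ∩ del = {}  (empty — regression defined)
  G \ add = {pkg_at(p5,portA), truck_at(t2,portB)} \ {truck_at(t2,portB)} = {pkg_at(p5,portA)}
  ∪ pre   = {pkg_at(p5,portA)} ∪ {truck_at(t2,whs1)}
          = {pkg_at(p5,portA), truck_at(t2,whs1)}

== RESULT ==
["pkg_at(p5,portA)", "truck_at(t2,whs1)"]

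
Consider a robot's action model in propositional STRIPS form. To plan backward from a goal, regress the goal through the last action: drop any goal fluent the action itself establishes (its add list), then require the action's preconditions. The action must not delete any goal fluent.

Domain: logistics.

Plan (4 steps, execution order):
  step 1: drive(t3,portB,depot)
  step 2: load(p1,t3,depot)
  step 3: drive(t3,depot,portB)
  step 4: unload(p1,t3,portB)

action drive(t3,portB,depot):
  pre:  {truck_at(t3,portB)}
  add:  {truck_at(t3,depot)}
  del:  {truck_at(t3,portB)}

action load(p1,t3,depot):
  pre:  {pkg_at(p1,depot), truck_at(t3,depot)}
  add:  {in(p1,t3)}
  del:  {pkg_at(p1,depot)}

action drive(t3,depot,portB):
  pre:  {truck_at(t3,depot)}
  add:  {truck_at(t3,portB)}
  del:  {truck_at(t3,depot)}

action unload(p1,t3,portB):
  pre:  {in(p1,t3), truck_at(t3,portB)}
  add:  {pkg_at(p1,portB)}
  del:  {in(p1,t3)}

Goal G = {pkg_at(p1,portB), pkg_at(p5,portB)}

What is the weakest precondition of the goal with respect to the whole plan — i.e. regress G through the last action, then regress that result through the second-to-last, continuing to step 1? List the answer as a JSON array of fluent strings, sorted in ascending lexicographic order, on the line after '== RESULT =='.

Work backward from the goal:
  through step 4 (unload(p1,t3,portB)): drop {pkg_at(p1,portB)}, keep {pkg_at(p5,portB)}, require {in(p1,t3), truck_at(t3,portB)}
    → {in(p1,t3), pkg_at(p5,portB), truck_at(t3,portB)}
  through step 3 (drive(t3,depot,portB)): drop {truck_at(t3,portB)}, keep {in(p1,t3), pkg_at(p5,portB)}, require {truck_at(t3,depot)}
    → {in(p1,t3), pkg_at(p5,portB), truck_at(t3,depot)}
  through step 2 (load(p1,t3,depot)): drop {in(p1,t3)}, keep {pkg_at(p5,portB), truck_at(t3,depot)}, require {pkg_at(p1,depot), truck_at(t3,depot)}
    → {pkg_at(p1,depot), pkg_at(p5,portB), truck_at(t3,depot)}
  through step 1 (drive(t3,portB,depot)): drop {truck_at(t3,depot)}, keep {pkg_at(p1,depot), pkg_at(p5,portB)}, require {truck_at(t3,portB)}
    → {pkg_at(p1,depot), pkg_at(p5,portB), truck_at(t3,portB)}

== RESULT ==
["pkg_at(p1,depot)", "pkg_at(p5,portB)", "truck_at(t3,portB)"]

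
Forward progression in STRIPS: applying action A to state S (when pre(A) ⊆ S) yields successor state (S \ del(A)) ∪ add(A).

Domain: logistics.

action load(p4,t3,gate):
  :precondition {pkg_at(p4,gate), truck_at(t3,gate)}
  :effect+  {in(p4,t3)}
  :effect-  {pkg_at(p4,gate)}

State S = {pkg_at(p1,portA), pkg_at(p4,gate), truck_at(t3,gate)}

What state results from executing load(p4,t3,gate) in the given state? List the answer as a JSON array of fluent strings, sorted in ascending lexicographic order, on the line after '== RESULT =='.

Progress:
  pre ⊆ S: {pkg_at(p4,gate), truck_at(t3,gate)} ⊆ S  — applicable
  S \ del = {pkg_at(p1,portA), truck_at(t3,gate)}
  ∪ add   = {in(p4,t3), pkg_at(p1,portA), truck_at(t3,gate)}

== RESULT ==
["in(p4,t3)", "pkg_at(p1,portA)", "truck_at(t3,gate)"]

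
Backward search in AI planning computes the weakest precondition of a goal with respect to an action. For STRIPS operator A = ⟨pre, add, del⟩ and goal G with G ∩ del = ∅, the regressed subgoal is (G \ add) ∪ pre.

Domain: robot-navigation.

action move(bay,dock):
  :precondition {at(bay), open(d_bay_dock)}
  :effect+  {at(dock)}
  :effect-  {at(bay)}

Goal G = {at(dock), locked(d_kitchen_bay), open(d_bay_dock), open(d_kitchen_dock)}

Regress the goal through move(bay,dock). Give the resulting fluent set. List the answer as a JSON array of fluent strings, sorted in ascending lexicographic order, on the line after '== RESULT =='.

Regress:
  G ∩ del = {}  (empty — regression defined)
  G \ add = {at(dock), locked(d_kitchen_bay), open(d_bay_dock), open(d_kitchen_dock)} \ {at(dock)} = {locked(d_kitchen_bay), open(d_bay_dock), open(d_kitchen_dock)}
  ∪ pre   = {locked(d_kitchen_bay), open(d_bay_dock), open(d_kitchen_dock)} ∪ {at(bay), open(d_bay_dock)}
          = {at(bay), locked(d_kitchen_bay), open(d_bay_dock), open(d_kitchen_dock)}

== RESULT ==
["at(bay)", "locked(d_kitchen_bay)", "open(d_bay_dock)", "open(d_kitchen_dock)"]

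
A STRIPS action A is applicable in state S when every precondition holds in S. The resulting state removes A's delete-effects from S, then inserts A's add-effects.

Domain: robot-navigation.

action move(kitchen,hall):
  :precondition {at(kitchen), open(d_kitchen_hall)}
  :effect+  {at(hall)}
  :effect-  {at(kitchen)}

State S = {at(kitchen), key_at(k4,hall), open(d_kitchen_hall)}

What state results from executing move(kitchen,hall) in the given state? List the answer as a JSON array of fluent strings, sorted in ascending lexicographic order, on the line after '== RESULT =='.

Progress:
  pre ⊆ S: {at(kitchen), open(d_kitchen_hall)} ⊆ S  — applicable
  S \ del = {key_at(k4,hall), open(d_kitchen_hall)}
  ∪ add   = {at(hall), key_at(k4,hall), open(d_kitchen_hall)}

== RESULT ==
["at(hall)", "key_at(k4,hall)", "open(d_kitchen_hall)"]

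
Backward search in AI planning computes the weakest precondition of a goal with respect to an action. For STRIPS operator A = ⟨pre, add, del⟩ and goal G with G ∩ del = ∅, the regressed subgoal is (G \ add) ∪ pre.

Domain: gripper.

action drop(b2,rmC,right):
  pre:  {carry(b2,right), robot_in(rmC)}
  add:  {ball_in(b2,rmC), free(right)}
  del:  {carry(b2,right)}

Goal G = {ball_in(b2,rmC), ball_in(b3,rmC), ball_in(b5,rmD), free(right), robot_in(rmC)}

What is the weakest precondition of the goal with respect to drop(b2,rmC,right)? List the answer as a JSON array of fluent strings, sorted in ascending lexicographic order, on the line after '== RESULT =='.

Regress:
  G ∩ del = {}  (empty — regression defined)
  G \ add = {ball_in(b2,rmC), ball_in(b3,rmC), ball_in(b5,rmD), free(right), robot_in(rmC)} \ {ball_in(b2,rmC), free(right)} = {ball_in(b3,rmC), ball_in(b5,rmD), robot_in(rmC)}
  ∪ pre   = {ball_in(b3,rmC), ball_in(b5,rmD), robot_in(rmC)} ∪ {carry(b2,right), robot_in(rmC)}
          = {ball_in(b3,rmC), ball_in(b5,rmD), carry(b2,right), robot_in(rmC)}

== RESULT ==
["ball_in(b3,rmC)", "ball_in(b5,rmD)", "carry(b2,right)", "robot_in(rmC)"]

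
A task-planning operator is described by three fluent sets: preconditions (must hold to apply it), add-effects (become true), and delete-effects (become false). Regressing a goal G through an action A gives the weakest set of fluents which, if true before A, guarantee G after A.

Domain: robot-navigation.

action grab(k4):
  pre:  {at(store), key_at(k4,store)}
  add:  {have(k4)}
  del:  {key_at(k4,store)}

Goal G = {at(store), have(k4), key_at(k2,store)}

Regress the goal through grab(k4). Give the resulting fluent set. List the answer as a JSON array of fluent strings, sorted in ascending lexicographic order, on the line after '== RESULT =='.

Regress:
  G ∩ del = {}  (empty — regression defined)
  G \ add = {at(store), have(k4), key_at(k2,store)} \ {have(k4)} = {at(store), key_at(k2,store)}
  ∪ pre   = {at(store), key_at(k2,store)} ∪ {at(store), key_at(k4,store)}
          = {at(store), key_at(k2,store), key_at(k4,store)}

== RESULT ==
["at(store)", "key_at(k2,store)", "key_at(k4,store)"]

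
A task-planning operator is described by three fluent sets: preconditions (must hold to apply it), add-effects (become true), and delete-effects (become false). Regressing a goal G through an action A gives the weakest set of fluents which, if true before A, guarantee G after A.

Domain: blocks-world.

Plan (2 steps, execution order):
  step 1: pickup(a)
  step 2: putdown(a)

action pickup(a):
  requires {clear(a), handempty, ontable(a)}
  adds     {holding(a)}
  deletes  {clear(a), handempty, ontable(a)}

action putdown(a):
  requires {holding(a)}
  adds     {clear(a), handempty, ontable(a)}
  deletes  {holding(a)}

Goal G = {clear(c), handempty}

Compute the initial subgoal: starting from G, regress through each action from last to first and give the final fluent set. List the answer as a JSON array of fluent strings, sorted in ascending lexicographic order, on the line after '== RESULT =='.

Regress step by step:
  through step 2 (putdown(a)): drop {handempty}, keep {clear(c)}, require {holding(a)}
    → {clear(c), holding(a)}
  through step 1 (pickup(a)): drop {holding(a)}, keep {clear(c)}, require {clear(a), handempty, ontable(a)}
    → {clear(a), clear(c), handempty, ontable(a)}

== RESULT ==
["clear(a)", "clear(c)", "handempty", "ontable(a)"]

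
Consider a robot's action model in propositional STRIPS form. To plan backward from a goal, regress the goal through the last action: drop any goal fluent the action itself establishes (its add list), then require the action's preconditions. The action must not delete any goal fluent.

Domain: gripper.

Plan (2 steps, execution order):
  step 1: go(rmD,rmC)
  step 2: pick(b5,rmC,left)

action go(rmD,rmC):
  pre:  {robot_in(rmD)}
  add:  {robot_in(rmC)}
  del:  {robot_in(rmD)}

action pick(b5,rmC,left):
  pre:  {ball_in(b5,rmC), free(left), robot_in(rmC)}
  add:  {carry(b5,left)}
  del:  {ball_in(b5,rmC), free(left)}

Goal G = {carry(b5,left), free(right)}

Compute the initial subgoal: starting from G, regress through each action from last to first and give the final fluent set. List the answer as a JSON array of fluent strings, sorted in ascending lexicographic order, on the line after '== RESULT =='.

Work backward from the goal:
  through step 2 (pick(b5,rmC,left)): drop {carry(b5,left)}, keep {free(right)}, require {ball_in(b5,rmC), free(left), robot_in(rmC)}
    → {ball_in(b5,rmC), free(left), free(right), robot_in(rmC)}
  through step 1 (go(rmD,rmC)): drop {robot_in(rmC)}, keep {ball_in(b5,rmC), free(left), free(right)}, require {robot_in(rmD)}
    → {ball_in(b5,rmC), free(left), free(right), robot_in(rmD)}

== RESULT ==
["ball_in(b5,rmC)", "free(left)", "free(right)", "robot_in(rmD)"]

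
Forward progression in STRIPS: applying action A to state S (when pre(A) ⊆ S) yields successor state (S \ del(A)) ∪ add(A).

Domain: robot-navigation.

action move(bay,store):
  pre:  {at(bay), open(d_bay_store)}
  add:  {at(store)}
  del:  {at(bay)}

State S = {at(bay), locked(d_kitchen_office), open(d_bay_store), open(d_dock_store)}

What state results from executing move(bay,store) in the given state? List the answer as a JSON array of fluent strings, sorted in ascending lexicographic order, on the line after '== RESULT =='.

Compute (S \ del) ∪ add:
  pre ⊆ S: {at(bay), open(d_bay_store)} ⊆ S  — applicable
  S \ del = {locked(d_kitchen_office), open(d_bay_store), open(d_dock_store)}
  ∪ add   = {at(store), locked(d_kitchen_office), open(d_bay_store), open(d_dock_store)}

== RESULT ==
["at(store)", "locked(d_kitchen_office)", "open(d_bay_store)", "open(d_dock_store)"]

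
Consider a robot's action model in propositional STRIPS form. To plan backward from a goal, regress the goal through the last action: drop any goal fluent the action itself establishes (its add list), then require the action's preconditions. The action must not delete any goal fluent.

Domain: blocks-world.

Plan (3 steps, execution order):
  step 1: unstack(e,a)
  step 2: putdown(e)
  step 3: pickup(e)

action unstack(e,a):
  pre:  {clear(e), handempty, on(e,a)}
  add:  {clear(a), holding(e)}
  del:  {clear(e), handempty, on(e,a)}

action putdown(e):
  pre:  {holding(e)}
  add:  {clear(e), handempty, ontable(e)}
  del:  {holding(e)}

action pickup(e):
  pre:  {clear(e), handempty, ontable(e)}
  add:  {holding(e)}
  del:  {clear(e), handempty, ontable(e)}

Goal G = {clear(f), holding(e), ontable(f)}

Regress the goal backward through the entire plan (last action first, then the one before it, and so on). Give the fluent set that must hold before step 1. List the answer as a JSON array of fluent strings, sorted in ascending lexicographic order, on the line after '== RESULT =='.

Regress step by step:
  through step 3 (pickup(e)): drop {holding(e)}, keep {clear(f), ontable(f)}, require {clear(e), handempty, ontable(e)}
    → {clear(e), clear(f), handempty, ontable(e), ontable(f)}
  through step 2 (putdown(e)): drop {clear(e), handempty, ontable(e)}, keep {clear(f), ontable(f)}, require {holding(e)}
    → {clear(f), holding(e), ontable(f)}
  through step 1 (unstack(e,a)): drop {holding(e)}, keep {clear(f), ontable(f)}, require {clear(e), handempty, on(e,a)}
    → {clear(e), clear(f), handempty, on(e,a), ontable(f)}

== RESULT ==
["clear(e)", "clear(f)", "handempty", "on(e,a)", "ontable(f)"]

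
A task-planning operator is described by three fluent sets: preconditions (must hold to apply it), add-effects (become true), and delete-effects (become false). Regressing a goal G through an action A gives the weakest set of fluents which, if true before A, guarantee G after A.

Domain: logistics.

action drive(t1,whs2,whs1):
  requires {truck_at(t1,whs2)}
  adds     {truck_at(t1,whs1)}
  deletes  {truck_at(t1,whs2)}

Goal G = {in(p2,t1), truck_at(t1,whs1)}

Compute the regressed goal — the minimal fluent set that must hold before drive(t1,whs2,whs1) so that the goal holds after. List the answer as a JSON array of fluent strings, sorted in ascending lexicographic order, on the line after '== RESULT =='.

Regress:
  G ∩ del = {}  (empty — regression defined)
  G \ add = {in(p2,t1), truck_at(t1,whs1)} \ {truck_at(t1,whs1)} = {in(p2,t1)}
  ∪ pre   = {in(p2,t1)} ∪ {truck_at(t1,whs2)}
          = {in(p2,t1), truck_at(t1,whs2)}

== RESULT ==
["in(p2,t1)", "truck_at(t1,whs2)"]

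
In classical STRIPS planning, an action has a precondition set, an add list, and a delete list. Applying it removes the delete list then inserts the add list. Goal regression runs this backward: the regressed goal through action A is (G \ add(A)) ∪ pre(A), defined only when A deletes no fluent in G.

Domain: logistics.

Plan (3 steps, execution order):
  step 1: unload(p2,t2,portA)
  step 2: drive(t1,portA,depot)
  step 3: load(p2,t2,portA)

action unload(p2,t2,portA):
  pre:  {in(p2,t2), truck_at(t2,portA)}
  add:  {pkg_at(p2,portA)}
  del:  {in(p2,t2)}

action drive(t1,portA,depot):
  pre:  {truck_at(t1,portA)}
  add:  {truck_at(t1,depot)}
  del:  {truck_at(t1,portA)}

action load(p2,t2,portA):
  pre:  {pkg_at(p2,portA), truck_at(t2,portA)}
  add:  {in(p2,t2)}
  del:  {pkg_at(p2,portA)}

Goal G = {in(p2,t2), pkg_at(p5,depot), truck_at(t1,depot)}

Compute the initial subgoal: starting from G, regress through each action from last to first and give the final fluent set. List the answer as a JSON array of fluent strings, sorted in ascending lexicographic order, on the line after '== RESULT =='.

Work backward from the goal:
  through step 3 (load(p2,t2,portA)): drop {in(p2,t2)}, keep {pkg_at(p5,depot), truck_at(t1,depot)}, require {pkg_at(p2,portA), truck_at(t2,portA)}
    → {pkg_at(p2,portA), pkg_at(p5,depot), truck_at(t1,depot), truck_at(t2,portA)}
  through step 2 (drive(t1,portA,depot)): drop {truck_at(t1,depot)}, keep {pkg_at(p2,portA), pkg_at(p5,depot), truck_at(t2,portA)}, require {truck_at(t1,portA)}
    → {pkg_at(p2,portA), pkg_at(p5,depot), truck_at(t1,portA), truck_at(t2,portA)}
  through step 1 (unload(p2,t2,portA)): drop {pkg_at(p2,portA)}, keep {pkg_at(p5,depot), truck_at(t1,portA), truck_at(t2,portA)}, require {in(p2,t2), truck_at(t2,portA)}
    → {in(p2,t2), pkg_at(p5,depot), truck_at(t1,portA), truck_at(t2,portA)}

== RESULT ==
["in(p2,t2)", "pkg_at(p5,depot)", "truck_at(t1,portA)", "truck_at(t2,portA)"]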